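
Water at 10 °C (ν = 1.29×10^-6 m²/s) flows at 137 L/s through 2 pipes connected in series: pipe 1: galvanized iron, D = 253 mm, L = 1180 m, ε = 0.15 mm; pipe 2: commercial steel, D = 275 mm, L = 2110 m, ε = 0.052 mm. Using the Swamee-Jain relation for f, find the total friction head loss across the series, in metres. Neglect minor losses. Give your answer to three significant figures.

Pipe 1: V = 2.725 m/s, Re = 5.34×10^5, ε/D = 5.93×10^-4, f = 0.01828, h_1 = f(L/D)V²/2g = 32.27 m
Pipe 2: V = 2.307 m/s, Re = 4.92×10^5, ε/D = 1.89×10^-4, f = 0.01543, h_2 = f(L/D)V²/2g = 32.11 m
Series → Q common, losses add: H = Σh = 64.38 m

H ≈ 64.4 m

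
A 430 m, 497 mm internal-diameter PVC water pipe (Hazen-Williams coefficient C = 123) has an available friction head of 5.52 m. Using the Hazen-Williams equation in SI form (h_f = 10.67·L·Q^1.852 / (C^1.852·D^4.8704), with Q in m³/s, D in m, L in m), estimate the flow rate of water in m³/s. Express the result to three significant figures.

Rearranging: Q = [h_f·C^1.852·D^4.8704 / (10.67·L)]^(1/1.852)
Q = [5.52·123^1.852·0.497^4.8704 / (10.67·430)]^0.540 = 0.5186 m³/s

Q ≈ 0.519 m³/s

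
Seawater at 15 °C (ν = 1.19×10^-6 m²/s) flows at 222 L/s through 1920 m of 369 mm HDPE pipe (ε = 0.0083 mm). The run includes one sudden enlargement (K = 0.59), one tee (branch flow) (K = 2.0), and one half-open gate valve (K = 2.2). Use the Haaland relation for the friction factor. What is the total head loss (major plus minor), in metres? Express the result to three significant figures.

V = 4Q/(πD²) = 2.076 m/s; V²/2g = 0.2196 m
Re = 6.44×10^5, ε/D = 2.25×10^-5 → f = 0.01281 (Haaland)
Major: h_f = f(L/D)·V²/2g = 0.01281·5203·0.2196 = 14.64 m
Minor: ΣK = 4.79; h_m = ΣK·V²/2g = 1.052 m
Total H_L = 14.64 + 1.052 = 15.69 m

H_L ≈ 15.7 m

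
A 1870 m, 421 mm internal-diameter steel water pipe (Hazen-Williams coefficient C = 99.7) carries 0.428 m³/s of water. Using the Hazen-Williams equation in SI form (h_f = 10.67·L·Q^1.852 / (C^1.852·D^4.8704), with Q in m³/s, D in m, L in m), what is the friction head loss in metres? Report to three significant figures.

h_f = 10.67·1870·0.428^1.852 / (99.7^1.852·0.421^4.8704) = 55.69 m

h_f ≈ 55.7 m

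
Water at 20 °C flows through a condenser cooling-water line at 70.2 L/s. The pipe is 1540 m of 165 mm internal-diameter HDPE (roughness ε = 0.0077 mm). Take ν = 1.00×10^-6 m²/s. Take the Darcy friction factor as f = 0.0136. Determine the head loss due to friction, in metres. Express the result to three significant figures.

h_f ≈ 69.7 m

V = 4Q/(πD²) = 4·0.0702/(π·0.165²) = 3.283 m/s
h_f = f(L/D)V²/(2g) = 0.01360·(1540/0.165)·3.283²/(2·9.81) = 69.73 m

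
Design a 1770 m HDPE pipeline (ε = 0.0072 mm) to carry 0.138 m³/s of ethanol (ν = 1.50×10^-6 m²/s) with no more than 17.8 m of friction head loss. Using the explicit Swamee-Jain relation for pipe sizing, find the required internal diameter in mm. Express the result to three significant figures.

D ≈ 298 mm

Swamee-Jain (Type III): D = 0.66·[ε^1.25·(LQ²/(gh_f))^4.75 + ν·Q^9.4·(L/(gh_f))^5.2]^0.04
LQ²/(gh_f) = 0.1930; L/(gh_f) = 10.14
Term 1 = ε^1.25·(…)^4.75 = 1.51×10^-10; Term 2 = ν·Q^9.4·(…)^5.2 = 2.10×10^-9
D = 0.66·(1.51×10^-10 + 2.10×10^-9)^0.04 = 0.2976 m = 298 mm
Check: V = 1.98 m/s, Re = 3.94×10^5, f = 0.01400, h_f = 16.7 m ≈ 17.8 m ✓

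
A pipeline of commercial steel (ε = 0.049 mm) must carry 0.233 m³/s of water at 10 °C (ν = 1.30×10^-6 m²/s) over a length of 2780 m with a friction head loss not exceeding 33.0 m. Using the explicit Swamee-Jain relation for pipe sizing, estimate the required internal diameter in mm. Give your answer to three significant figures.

Swamee-Jain (Type III): D = 0.66·[ε^1.25·(LQ²/(gh_f))^4.75 + ν·Q^9.4·(L/(gh_f))^5.2]^0.04
LQ²/(gh_f) = 0.4662; L/(gh_f) = 8.587
Term 1 = ε^1.25·(…)^4.75 = 1.09×10^-7; Term 2 = ν·Q^9.4·(…)^5.2 = 1.05×10^-7
D = 0.66·(1.09×10^-7 + 1.05×10^-7)^0.04 = 0.3571 m = 357 mm
Check: V = 2.33 m/s, Re = 6.39×10^5, f = 0.01454, h_f = 31.2 m ≈ 33.0 m ✓

D ≈ 357 mm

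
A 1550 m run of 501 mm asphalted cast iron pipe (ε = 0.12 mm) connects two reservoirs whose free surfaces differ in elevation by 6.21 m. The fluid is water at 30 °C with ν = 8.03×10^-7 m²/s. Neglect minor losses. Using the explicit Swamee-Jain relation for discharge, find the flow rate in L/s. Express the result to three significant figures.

Q ≈ 319 L/s

Swamee-Jain (Type II): Q = -0.965·√(gD⁵h_f/L)·ln[ε/(3.7D) + √(3.17ν²L/(gD³h_f))]
√(gD⁵h_f/L) = √(9.81·0.501⁵·6.21/1550) = 0.03522
ε/(3.7D) = 6.47×10^-5; √(3.17ν²L/(gD³h_f)) = 2.03×10^-5
Q = -0.965·0.03522·ln(8.507×10^-5) = 0.3185 m³/s
Check: V = 1.62 m/s, Re = 1.01×10^6, f = 0.01518, h_f = 6.25 m ≈ 6.21 m ✓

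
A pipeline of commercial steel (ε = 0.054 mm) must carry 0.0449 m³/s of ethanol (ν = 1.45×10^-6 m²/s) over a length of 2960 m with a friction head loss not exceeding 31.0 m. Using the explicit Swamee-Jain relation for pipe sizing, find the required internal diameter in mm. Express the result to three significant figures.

Swamee-Jain (Type III): D = 0.66·[ε^1.25·(LQ²/(gh_f))^4.75 + ν·Q^9.4·(L/(gh_f))^5.2]^0.04
LQ²/(gh_f) = 0.01962; L/(gh_f) = 9.733
Term 1 = ε^1.25·(…)^4.75 = 3.60×10^-14; Term 2 = ν·Q^9.4·(…)^5.2 = 4.28×10^-14
D = 0.66·(3.60×10^-14 + 4.28×10^-14)^0.04 = 0.1974 m = 197 mm
Check: V = 1.47 m/s, Re = 2.00×10^5, f = 0.01763, h_f = 29.0 m ≈ 31.0 m ✓

D ≈ 197 mm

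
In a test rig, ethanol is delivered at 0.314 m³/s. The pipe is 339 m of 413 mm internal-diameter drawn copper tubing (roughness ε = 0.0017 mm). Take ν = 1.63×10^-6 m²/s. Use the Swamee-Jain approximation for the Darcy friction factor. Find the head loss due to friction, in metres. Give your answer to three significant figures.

V = 4Q/(πD²) = 4·0.314/(π·0.413²) = 2.344 m/s
Re = VD/ν = 2.344·0.413/1.63×10^-6 = 5.94×10^5 → turbulent
ε/D = 0.0017/413 = 4.12×10^-6
Swamee-Jain: f = 0.01277
h_f = f(L/D)V²/(2g) = 0.01277·(339/0.413)·2.344²/(2·9.81) = 2.935 m

h_f ≈ 2.94 m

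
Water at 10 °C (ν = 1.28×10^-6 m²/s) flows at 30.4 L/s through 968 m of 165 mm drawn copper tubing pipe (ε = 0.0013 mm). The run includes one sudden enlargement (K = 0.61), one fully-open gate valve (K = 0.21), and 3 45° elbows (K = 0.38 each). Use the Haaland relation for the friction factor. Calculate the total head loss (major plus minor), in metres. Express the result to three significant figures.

H_L ≈ 9.76 m

V = 4Q/(πD²) = 1.422 m/s; V²/2g = 0.1030 m
Re = 1.83×10^5, ε/D = 7.88×10^-6 → f = 0.01581 (Haaland)
Major: h_f = f(L/D)·V²/2g = 0.01581·5867·0.1030 = 9.555 m
Minor: ΣK = 1.96; h_m = ΣK·V²/2g = 0.2019 m
Total H_L = 9.555 + 0.2019 = 9.757 m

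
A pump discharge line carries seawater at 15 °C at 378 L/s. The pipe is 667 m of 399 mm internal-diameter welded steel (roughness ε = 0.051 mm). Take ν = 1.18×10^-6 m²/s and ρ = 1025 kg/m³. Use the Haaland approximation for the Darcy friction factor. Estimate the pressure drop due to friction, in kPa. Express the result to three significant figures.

V = 4Q/(πD²) = 4·0.378/(π·0.399²) = 3.023 m/s
Re = VD/ν = 3.023·0.399/1.18×10^-6 = 1.02×10^6 → turbulent
ε/D = 0.051/399 = 1.28×10^-4
Haaland: f = 0.01370
h_f = f(L/D)V²/(2g) = 0.01370·(667/0.399)·3.023²/(2·9.81) = 10.67 m
Δp = ρg·h_f = 1025·9.81·10.67 = 107.2 kPa

Δp ≈ 107 kPa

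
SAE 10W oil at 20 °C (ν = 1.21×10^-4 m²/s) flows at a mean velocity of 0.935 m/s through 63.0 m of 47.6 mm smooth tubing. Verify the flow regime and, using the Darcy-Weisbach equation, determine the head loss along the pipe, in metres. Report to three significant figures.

Re = VD/ν = 0.935·0.04760/1.21×10^-4 = 368 → laminar (Re < 2300)
f = 64/Re = 0.1740
h_f = f(L/D)V²/(2g) = 0.1740·(63.0/0.04760)·0.935²/(2·9.81) = 10.26 m

h_f ≈ 10.3 m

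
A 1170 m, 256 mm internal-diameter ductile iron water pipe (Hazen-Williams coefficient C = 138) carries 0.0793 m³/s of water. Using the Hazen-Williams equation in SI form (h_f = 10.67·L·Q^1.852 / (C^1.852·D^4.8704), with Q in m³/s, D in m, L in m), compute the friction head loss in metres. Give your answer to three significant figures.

h_f = 10.67·1170·0.0793^1.852 / (138^1.852·0.256^4.8704) = 9.481 m

h_f ≈ 9.48 m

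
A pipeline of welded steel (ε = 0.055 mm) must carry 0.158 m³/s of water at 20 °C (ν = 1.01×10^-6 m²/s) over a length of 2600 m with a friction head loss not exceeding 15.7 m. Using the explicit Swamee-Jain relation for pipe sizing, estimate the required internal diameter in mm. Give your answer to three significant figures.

Swamee-Jain (Type III): D = 0.66·[ε^1.25·(LQ²/(gh_f))^4.75 + ν·Q^9.4·(L/(gh_f))^5.2]^0.04
LQ²/(gh_f) = 0.4214; L/(gh_f) = 16.88
Term 1 = ε^1.25·(…)^4.75 = 7.81×10^-8; Term 2 = ν·Q^9.4·(…)^5.2 = 7.15×10^-8
D = 0.66·(7.81×10^-8 + 7.15×10^-8)^0.04 = 0.3520 m = 352 mm
Check: V = 1.62 m/s, Re = 5.66×10^5, f = 0.01491, h_f = 14.8 m ≈ 15.7 m ✓

D ≈ 352 mm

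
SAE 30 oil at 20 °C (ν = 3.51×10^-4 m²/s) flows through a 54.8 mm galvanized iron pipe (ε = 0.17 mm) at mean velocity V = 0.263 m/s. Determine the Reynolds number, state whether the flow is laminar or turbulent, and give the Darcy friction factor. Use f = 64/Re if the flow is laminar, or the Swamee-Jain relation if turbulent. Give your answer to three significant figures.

Re ≈ 41.1; laminar; f = 64/Re ≈ 1.56

Re = VD/ν = 0.2630·0.0548/3.51×10^-4 = 41.1
Re < 2300 → laminar → f = 64/Re = 1.559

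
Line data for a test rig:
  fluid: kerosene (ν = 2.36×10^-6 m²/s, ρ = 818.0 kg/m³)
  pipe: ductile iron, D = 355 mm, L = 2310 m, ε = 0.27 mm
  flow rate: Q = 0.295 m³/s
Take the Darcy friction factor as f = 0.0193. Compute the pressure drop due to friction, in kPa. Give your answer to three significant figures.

Δp ≈ 456 kPa

V = 4Q/(πD²) = 4·0.295/(π·0.355²) = 2.980 m/s
h_f = f(L/D)V²/(2g) = 0.01930·(2310/0.355)·2.980²/(2·9.81) = 56.86 m
Δp = ρg·h_f = 818.0·9.81·56.86 = 456.3 kPa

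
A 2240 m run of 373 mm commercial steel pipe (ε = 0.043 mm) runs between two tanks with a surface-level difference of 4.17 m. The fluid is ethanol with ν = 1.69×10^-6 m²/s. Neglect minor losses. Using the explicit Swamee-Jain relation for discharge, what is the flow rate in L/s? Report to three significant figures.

Q ≈ 99.2 L/s

Swamee-Jain (Type II): Q = -0.965·√(gD⁵h_f/L)·ln[ε/(3.7D) + √(3.17ν²L/(gD³h_f))]
√(gD⁵h_f/L) = √(9.81·0.373⁵·4.17/2240) = 0.01148
ε/(3.7D) = 3.12×10^-5; √(3.17ν²L/(gD³h_f)) = 9.77×10^-5
Q = -0.965·0.01148·ln(1.289×10^-4) = 0.09925 m³/s
Check: V = 0.908 m/s, Re = 2.00×10^5, f = 0.01650, h_f = 4.17 m ≈ 4.17 m ✓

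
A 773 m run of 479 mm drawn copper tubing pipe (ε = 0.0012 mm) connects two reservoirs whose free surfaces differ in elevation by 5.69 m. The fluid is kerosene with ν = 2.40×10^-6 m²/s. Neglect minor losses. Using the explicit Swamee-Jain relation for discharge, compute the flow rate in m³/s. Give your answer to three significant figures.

Q ≈ 0.409 m³/s

Swamee-Jain (Type II): Q = -0.965·√(gD⁵h_f/L)·ln[ε/(3.7D) + √(3.17ν²L/(gD³h_f))]
√(gD⁵h_f/L) = √(9.81·0.479⁵·5.69/773) = 0.04267
ε/(3.7D) = 6.77×10^-7; √(3.17ν²L/(gD³h_f)) = 4.80×10^-5
Q = -0.965·0.04267·ln(4.864×10^-5) = 0.4089 m³/s
Check: V = 2.27 m/s, Re = 4.53×10^5, f = 0.01336, h_f = 5.66 m ≈ 5.69 m ✓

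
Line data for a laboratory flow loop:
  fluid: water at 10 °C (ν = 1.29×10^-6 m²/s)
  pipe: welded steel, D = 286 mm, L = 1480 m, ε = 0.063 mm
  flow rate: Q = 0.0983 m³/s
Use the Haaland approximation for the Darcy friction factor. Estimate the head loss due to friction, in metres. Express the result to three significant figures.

h_f ≈ 9.89 m

V = 4Q/(πD²) = 4·0.0983/(π·0.286²) = 1.530 m/s
Re = VD/ν = 1.530·0.286/1.29×10^-6 = 3.39×10^5 → turbulent
ε/D = 0.063/286 = 2.20×10^-4
Haaland: f = 0.01602
h_f = f(L/D)V²/(2g) = 0.01602·(1480/0.286)·1.530²/(2·9.81) = 9.891 m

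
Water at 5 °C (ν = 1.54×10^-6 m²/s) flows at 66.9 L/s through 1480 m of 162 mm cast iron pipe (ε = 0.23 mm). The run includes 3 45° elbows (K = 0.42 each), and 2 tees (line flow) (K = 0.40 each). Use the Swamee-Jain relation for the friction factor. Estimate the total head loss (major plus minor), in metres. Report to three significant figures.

V = 4Q/(πD²) = 3.246 m/s; V²/2g = 0.5369 m
Re = 3.41×10^5, ε/D = 0.00142 → f = 0.02224 (Swamee-Jain)
Major: h_f = f(L/D)·V²/2g = 0.02224·9136·0.5369 = 109.1 m
Minor: ΣK = 2.06; h_m = ΣK·V²/2g = 1.106 m
Total H_L = 109.1 + 1.106 = 110.2 m

H_L ≈ 110 m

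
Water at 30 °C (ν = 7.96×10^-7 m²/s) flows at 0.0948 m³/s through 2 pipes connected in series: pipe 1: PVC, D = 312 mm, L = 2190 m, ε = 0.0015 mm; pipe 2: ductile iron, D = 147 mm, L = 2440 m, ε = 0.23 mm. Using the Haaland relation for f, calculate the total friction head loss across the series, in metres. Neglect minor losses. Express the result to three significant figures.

H ≈ 593 m

Pipe 1: V = 1.240 m/s, Re = 4.86×10^5, ε/D = 4.81×10^-6, f = 0.01318, h_1 = f(L/D)V²/2g = 7.250 m
Pipe 2: V = 5.586 m/s, Re = 1.03×10^6, ε/D = 0.00156, f = 0.02220, h_2 = f(L/D)V²/2g = 585.9 m
Series → Q common, losses add: H = Σh = 593.1 m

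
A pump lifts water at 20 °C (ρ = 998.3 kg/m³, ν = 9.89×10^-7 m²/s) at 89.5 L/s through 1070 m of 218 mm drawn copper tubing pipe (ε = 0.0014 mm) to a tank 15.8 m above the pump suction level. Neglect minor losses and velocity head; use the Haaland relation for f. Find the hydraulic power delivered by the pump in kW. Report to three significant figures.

V = 4Q/(πD²) = 2.398 m/s; Re = 5.29×10^5; ε/D = 6.42×10^-6; f = 0.01301
h_f = f(L/D)V²/2g = 18.71 m
Total head H = z + h_f = 15.8 + 18.71 = 34.51 m
P_hyd = ρgQH = 998.3·9.81·0.0895·34.51 = 30.25 kW

P_hyd ≈ 30.2 kW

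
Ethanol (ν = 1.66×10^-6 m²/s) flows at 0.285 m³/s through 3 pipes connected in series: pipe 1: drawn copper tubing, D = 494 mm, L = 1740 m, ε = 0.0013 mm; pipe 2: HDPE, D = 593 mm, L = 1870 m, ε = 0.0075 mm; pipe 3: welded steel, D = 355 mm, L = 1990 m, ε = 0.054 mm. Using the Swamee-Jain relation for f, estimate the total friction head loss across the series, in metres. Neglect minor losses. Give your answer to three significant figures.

Pipe 1: V = 1.487 m/s, Re = 4.43×10^5, ε/D = 2.63×10^-6, f = 0.01342, h_1 = f(L/D)V²/2g = 5.327 m
Pipe 2: V = 1.032 m/s, Re = 3.69×10^5, ε/D = 1.26×10^-5, f = 0.01400, h_2 = f(L/D)V²/2g = 2.397 m
Pipe 3: V = 2.879 m/s, Re = 6.16×10^5, ε/D = 1.52×10^-4, f = 0.01475, h_3 = f(L/D)V²/2g = 34.95 m
Series → Q common, losses add: H = Σh = 42.67 m

H ≈ 42.7 m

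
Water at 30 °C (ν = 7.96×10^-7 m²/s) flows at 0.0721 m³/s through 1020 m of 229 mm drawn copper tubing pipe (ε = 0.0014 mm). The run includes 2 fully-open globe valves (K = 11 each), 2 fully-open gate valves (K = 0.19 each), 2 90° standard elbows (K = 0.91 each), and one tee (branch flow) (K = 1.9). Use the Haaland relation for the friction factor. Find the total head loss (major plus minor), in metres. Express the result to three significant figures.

V = 4Q/(πD²) = 1.751 m/s; V²/2g = 0.1562 m
Re = 5.04×10^5, ε/D = 6.11×10^-6 → f = 0.01311 (Haaland)
Major: h_f = f(L/D)·V²/2g = 0.01311·4454·0.1562 = 9.123 m
Minor: ΣK = 26.1; h_m = ΣK·V²/2g = 4.077 m
Total H_L = 9.123 + 4.077 = 13.20 m

H_L ≈ 13.2 m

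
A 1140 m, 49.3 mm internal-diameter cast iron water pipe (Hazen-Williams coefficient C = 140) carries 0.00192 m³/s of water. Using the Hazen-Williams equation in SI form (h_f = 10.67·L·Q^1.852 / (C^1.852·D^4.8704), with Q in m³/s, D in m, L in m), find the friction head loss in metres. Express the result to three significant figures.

h_f = 10.67·1140·0.00192^1.852 / (140^1.852·0.0493^4.8704) = 27.89 m

h_f ≈ 27.9 m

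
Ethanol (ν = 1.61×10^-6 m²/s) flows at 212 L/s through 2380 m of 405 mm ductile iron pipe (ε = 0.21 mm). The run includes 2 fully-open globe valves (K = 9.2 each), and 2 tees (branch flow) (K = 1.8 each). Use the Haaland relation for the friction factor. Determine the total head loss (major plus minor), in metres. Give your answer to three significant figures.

V = 4Q/(πD²) = 1.646 m/s; V²/2g = 0.1380 m
Re = 4.14×10^5, ε/D = 5.19×10^-4 → f = 0.01785 (Haaland)
Major: h_f = f(L/D)·V²/2g = 0.01785·5877·0.1380 = 14.48 m
Minor: ΣK = 22.0; h_m = ΣK·V²/2g = 3.037 m
Total H_L = 14.48 + 3.037 = 17.52 m

H_L ≈ 17.5 m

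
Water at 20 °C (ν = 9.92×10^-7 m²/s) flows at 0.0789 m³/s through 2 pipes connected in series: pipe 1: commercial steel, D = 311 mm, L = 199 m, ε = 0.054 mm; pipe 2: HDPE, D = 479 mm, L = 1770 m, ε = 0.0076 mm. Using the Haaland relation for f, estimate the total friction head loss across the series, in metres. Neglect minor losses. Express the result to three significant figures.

Pipe 1: V = 1.039 m/s, Re = 3.26×10^5, ε/D = 1.74×10^-4, f = 0.01570, h_1 = f(L/D)V²/2g = 0.5525 m
Pipe 2: V = 0.4378 m/s, Re = 2.11×10^5, ε/D = 1.59×10^-5, f = 0.01543, h_2 = f(L/D)V²/2g = 0.5572 m
Series → Q common, losses add: H = Σh = 1.110 m

H ≈ 1.11 m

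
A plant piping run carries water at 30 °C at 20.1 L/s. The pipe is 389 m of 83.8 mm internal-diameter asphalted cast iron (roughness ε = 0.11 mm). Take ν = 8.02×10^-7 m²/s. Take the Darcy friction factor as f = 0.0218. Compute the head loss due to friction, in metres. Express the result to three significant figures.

h_f ≈ 68.5 m

V = 4Q/(πD²) = 4·0.0201/(π·0.0838²) = 3.644 m/s
h_f = f(L/D)V²/(2g) = 0.02180·(389/0.0838)·3.644²/(2·9.81) = 68.50 m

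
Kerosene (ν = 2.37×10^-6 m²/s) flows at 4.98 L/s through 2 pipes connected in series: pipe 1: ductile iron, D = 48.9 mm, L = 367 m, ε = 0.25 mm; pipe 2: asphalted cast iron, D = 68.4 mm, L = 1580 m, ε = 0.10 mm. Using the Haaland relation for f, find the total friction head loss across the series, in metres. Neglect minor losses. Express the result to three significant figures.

Pipe 1: V = 2.652 m/s, Re = 5.47×10^4, ε/D = 0.00511, f = 0.03213, h_1 = f(L/D)V²/2g = 86.43 m
Pipe 2: V = 1.355 m/s, Re = 3.91×10^4, ε/D = 0.00146, f = 0.02572, h_2 = f(L/D)V²/2g = 55.61 m
Series → Q common, losses add: H = Σh = 142.0 m

H ≈ 142 m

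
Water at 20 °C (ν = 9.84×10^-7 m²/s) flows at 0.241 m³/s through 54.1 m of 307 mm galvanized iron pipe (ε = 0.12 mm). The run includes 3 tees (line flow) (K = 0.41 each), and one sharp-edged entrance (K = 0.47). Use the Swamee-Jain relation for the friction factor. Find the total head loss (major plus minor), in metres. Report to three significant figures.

V = 4Q/(πD²) = 3.256 m/s; V²/2g = 0.5403 m
Re = 1.02×10^6, ε/D = 3.91×10^-4 → f = 0.01650 (Swamee-Jain)
Major: h_f = f(L/D)·V²/2g = 0.01650·176.2·0.5403 = 1.571 m
Minor: ΣK = 1.70; h_m = ΣK·V²/2g = 0.9184 m
Total H_L = 1.571 + 0.9184 = 2.490 m

H_L ≈ 2.49 m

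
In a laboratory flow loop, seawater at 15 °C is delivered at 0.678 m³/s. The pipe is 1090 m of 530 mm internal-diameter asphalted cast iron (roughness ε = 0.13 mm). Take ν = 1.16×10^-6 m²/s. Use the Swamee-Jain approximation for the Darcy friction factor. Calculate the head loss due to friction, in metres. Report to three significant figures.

h_f ≈ 14.9 m

V = 4Q/(πD²) = 4·0.678/(π·0.530²) = 3.073 m/s
Re = VD/ν = 3.073·0.530/1.16×10^-6 = 1.40×10^6 → turbulent
ε/D = 0.13/530 = 2.45×10^-4
Swamee-Jain: f = 0.01502
h_f = f(L/D)V²/(2g) = 0.01502·(1090/0.530)·3.073²/(2·9.81) = 14.87 m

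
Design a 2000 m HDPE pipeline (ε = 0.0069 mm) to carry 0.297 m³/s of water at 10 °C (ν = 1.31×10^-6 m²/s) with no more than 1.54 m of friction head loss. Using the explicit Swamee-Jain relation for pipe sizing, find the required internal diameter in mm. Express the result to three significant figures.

D ≈ 673 mm

Swamee-Jain (Type III): D = 0.66·[ε^1.25·(LQ²/(gh_f))^4.75 + ν·Q^9.4·(L/(gh_f))^5.2]^0.04
LQ²/(gh_f) = 11.68; L/(gh_f) = 132.4
Term 1 = ε^1.25·(…)^4.75 = 0.0415; Term 2 = ν·Q^9.4·(…)^5.2 = 1.57
D = 0.66·(0.0415 + 1.57)^0.04 = 0.6726 m = 673 mm
Check: V = 0.836 m/s, Re = 4.29×10^5, f = 0.01361, h_f = 1.44 m ≈ 1.54 m ✓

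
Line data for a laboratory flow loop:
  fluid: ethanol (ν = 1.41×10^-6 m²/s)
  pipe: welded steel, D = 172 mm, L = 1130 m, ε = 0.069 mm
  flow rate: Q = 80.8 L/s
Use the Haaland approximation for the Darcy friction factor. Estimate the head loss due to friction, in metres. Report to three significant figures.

V = 4Q/(πD²) = 4·0.0808/(π·0.172²) = 3.477 m/s
Re = VD/ν = 3.477·0.172/1.41×10^-6 = 4.24×10^5 → turbulent
ε/D = 0.069/172 = 4.01×10^-4
Haaland: f = 0.01707
h_f = f(L/D)V²/(2g) = 0.01707·(1130/0.172)·3.477²/(2·9.81) = 69.13 m

h_f ≈ 69.1 m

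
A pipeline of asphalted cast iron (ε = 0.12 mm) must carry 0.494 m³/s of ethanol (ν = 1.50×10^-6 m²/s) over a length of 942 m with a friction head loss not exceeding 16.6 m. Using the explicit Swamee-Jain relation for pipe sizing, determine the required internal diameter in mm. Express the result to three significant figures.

D ≈ 453 mm

Swamee-Jain (Type III): D = 0.66·[ε^1.25·(LQ²/(gh_f))^4.75 + ν·Q^9.4·(L/(gh_f))^5.2]^0.04
LQ²/(gh_f) = 1.412; L/(gh_f) = 5.785
Term 1 = ε^1.25·(…)^4.75 = 6.46×10^-5; Term 2 = ν·Q^9.4·(…)^5.2 = 1.82×10^-5
D = 0.66·(6.46×10^-5 + 1.82×10^-5)^0.04 = 0.4532 m = 453 mm
Check: V = 3.06 m/s, Re = 9.25×10^5, f = 0.01549, h_f = 15.4 m ≈ 16.6 m ✓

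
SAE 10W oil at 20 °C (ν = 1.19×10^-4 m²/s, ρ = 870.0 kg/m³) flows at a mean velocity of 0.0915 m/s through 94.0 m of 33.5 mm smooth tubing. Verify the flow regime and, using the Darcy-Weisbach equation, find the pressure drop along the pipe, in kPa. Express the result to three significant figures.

Re = VD/ν = 0.0915·0.03350/1.19×10^-4 = 25.8 → laminar (Re < 2300)
f = 64/Re = 2.485
h_f = f(L/D)V²/(2g) = 2.485·(94.0/0.03350)·0.0915²/(2·9.81) = 2.975 m
Δp = ρg·h_f = 870.0·9.81·2.975 = 25.39 kPa

Δp ≈ 25.4 kPa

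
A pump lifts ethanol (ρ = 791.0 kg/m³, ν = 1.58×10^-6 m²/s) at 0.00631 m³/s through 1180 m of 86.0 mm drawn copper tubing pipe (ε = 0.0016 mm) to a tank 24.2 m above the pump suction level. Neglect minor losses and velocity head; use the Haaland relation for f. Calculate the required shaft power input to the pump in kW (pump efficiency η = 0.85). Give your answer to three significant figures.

P_shaft ≈ 2.34 kW

V = 4Q/(πD²) = 1.086 m/s; Re = 5.91×10^4; ε/D = 1.86×10^-5; f = 0.02000
h_f = f(L/D)V²/2g = 16.51 m
Total head H = z + h_f = 24.2 + 16.51 = 40.71 m
P_hyd = ρgQH = 791.0·9.81·0.00631·40.71 = 1.993 kW
P_shaft = P_hyd/η = 1.993/0.85 = 2.345 kW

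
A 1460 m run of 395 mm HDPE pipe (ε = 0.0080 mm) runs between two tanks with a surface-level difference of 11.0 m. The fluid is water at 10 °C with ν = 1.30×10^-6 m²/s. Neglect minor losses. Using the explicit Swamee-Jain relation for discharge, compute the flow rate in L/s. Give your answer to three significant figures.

Q ≈ 261 L/s

Swamee-Jain (Type II): Q = -0.965·√(gD⁵h_f/L)·ln[ε/(3.7D) + √(3.17ν²L/(gD³h_f))]
√(gD⁵h_f/L) = √(9.81·0.395⁵·11.0/1460) = 0.02666
ε/(3.7D) = 5.47×10^-6; √(3.17ν²L/(gD³h_f)) = 3.43×10^-5
Q = -0.965·0.02666·ln(3.977×10^-5) = 0.2607 m³/s
Check: V = 2.13 m/s, Re = 6.46×10^5, f = 0.01288, h_f = 11.0 m ≈ 11.0 m ✓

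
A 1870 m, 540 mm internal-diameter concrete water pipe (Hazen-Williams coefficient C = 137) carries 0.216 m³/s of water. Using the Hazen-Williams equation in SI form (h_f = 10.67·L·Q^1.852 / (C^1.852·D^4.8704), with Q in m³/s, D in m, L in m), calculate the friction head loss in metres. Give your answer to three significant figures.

h_f ≈ 2.59 m

h_f = 10.67·1870·0.216^1.852 / (137^1.852·0.540^4.8704) = 2.592 m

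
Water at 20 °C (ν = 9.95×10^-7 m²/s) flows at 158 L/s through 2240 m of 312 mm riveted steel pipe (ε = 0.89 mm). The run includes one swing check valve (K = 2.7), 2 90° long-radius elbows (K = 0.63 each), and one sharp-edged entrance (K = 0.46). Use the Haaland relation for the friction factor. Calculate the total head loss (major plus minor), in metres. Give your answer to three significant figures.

H_L ≈ 41.7 m

V = 4Q/(πD²) = 2.067 m/s; V²/2g = 0.2177 m
Re = 6.48×10^5, ε/D = 0.00285 → f = 0.02605 (Haaland)
Major: h_f = f(L/D)·V²/2g = 0.02605·7179·0.2177 = 40.70 m
Minor: ΣK = 4.42; h_m = ΣK·V²/2g = 0.9621 m
Total H_L = 40.70 + 0.9621 = 41.67 m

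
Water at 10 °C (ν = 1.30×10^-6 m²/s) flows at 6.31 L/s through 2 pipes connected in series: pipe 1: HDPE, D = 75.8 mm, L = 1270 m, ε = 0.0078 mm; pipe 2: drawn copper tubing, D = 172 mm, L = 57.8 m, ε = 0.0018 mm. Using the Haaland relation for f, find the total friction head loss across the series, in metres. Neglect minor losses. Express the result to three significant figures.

Pipe 1: V = 1.398 m/s, Re = 8.15×10^4, ε/D = 1.03×10^-4, f = 0.01901, h_1 = f(L/D)V²/2g = 31.74 m
Pipe 2: V = 0.2716 m/s, Re = 3.59×10^4, ε/D = 1.05×10^-5, f = 0.02236, h_2 = f(L/D)V²/2g = 0.02825 m
Series → Q common, losses add: H = Σh = 31.76 m

H ≈ 31.8 m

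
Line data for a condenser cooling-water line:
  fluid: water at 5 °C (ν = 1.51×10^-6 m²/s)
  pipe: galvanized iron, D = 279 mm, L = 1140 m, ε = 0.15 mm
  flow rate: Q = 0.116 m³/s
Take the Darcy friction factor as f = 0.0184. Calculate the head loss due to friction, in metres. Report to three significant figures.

V = 4Q/(πD²) = 4·0.116/(π·0.279²) = 1.897 m/s
h_f = f(L/D)V²/(2g) = 0.01840·(1140/0.279)·1.897²/(2·9.81) = 13.80 m

h_f ≈ 13.8 m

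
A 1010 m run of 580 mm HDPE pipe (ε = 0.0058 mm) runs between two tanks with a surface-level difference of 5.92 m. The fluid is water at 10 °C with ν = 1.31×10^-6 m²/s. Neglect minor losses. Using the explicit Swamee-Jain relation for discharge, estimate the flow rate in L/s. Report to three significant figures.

Q ≈ 629 L/s

Swamee-Jain (Type II): Q = -0.965·√(gD⁵h_f/L)·ln[ε/(3.7D) + √(3.17ν²L/(gD³h_f))]
√(gD⁵h_f/L) = √(9.81·0.580⁵·5.92/1010) = 0.06143
ε/(3.7D) = 2.70×10^-6; √(3.17ν²L/(gD³h_f)) = 2.20×10^-5
Q = -0.965·0.06143·ln(2.472×10^-5) = 0.6289 m³/s
Check: V = 2.38 m/s, Re = 1.05×10^6, f = 0.01176, h_f = 5.91 m ≈ 5.92 m ✓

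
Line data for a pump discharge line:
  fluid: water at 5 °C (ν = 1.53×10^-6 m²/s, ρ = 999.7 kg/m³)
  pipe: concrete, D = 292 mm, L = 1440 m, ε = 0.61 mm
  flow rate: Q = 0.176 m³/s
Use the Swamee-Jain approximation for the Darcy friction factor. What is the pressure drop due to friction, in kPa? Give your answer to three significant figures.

V = 4Q/(πD²) = 4·0.176/(π·0.292²) = 2.628 m/s
Re = VD/ν = 2.628·0.292/1.53×10^-6 = 5.02×10^5 → turbulent
ε/D = 0.61/292 = 0.00209
Swamee-Jain: f = 0.02416
h_f = f(L/D)V²/(2g) = 0.02416·(1440/0.292)·2.628²/(2·9.81) = 41.95 m
Δp = ρg·h_f = 999.7·9.81·41.95 = 411.4 kPa

Δp ≈ 411 kPa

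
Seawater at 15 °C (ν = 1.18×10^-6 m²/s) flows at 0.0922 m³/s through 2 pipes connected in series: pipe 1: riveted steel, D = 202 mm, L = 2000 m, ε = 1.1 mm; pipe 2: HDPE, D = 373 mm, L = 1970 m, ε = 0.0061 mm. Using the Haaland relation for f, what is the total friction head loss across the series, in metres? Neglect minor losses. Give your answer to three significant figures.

H ≈ 134 m

Pipe 1: V = 2.877 m/s, Re = 4.93×10^5, ε/D = 0.00545, f = 0.03140, h_1 = f(L/D)V²/2g = 131.1 m
Pipe 2: V = 0.8438 m/s, Re = 2.67×10^5, ε/D = 1.64×10^-5, f = 0.01479, h_2 = f(L/D)V²/2g = 2.834 m
Series → Q common, losses add: H = Σh = 134.0 m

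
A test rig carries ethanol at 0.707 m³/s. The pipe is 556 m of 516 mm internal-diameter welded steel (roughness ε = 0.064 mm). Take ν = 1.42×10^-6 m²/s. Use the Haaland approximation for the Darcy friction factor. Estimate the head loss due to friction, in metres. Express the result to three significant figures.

h_f ≈ 8.46 m

V = 4Q/(πD²) = 4·0.707/(π·0.516²) = 3.381 m/s
Re = VD/ν = 3.381·0.516/1.42×10^-6 = 1.23×10^6 → turbulent
ε/D = 0.064/516 = 1.24×10^-4
Haaland: f = 0.01348
h_f = f(L/D)V²/(2g) = 0.01348·(556/0.516)·3.381²/(2·9.81) = 8.462 m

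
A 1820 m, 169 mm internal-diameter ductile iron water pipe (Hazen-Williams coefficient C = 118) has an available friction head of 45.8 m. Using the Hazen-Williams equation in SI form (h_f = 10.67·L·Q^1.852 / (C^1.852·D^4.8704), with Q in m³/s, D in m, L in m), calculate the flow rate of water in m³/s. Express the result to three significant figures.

Rearranging: Q = [h_f·C^1.852·D^4.8704 / (10.67·L)]^(1/1.852)
Q = [45.8·118^1.852·0.169^4.8704 / (10.67·1820)]^0.540 = 0.04195 m³/s

Q ≈ 0.0419 m³/s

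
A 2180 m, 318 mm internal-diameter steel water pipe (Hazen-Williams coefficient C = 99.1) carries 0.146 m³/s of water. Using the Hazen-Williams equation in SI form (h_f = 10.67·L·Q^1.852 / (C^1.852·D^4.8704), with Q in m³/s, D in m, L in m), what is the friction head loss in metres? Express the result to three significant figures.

h_f ≈ 35.1 m

h_f = 10.67·2180·0.146^1.852 / (99.1^1.852·0.318^4.8704) = 35.13 m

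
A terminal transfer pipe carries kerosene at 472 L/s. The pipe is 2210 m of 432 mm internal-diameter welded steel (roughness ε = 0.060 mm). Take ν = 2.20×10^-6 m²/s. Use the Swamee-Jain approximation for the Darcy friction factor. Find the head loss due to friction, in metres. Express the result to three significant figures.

h_f ≈ 39.4 m

V = 4Q/(πD²) = 4·0.472/(π·0.432²) = 3.220 m/s
Re = VD/ν = 3.220·0.432/2.20×10^-6 = 6.32×10^5 → turbulent
ε/D = 0.060/432 = 1.39×10^-4
Swamee-Jain: f = 0.01457
h_f = f(L/D)V²/(2g) = 0.01457·(2210/0.432)·3.220²/(2·9.81) = 39.39 m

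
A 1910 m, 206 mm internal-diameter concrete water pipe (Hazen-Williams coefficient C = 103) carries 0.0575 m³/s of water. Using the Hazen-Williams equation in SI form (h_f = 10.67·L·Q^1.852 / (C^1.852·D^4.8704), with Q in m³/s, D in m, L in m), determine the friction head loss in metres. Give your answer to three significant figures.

h_f = 10.67·1910·0.0575^1.852 / (103^1.852·0.206^4.8704) = 42.27 m

h_f ≈ 42.3 m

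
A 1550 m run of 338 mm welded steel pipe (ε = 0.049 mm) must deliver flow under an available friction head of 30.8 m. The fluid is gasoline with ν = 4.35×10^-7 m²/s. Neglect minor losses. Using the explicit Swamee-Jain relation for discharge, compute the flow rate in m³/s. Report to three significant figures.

Swamee-Jain (Type II): Q = -0.965·√(gD⁵h_f/L)·ln[ε/(3.7D) + √(3.17ν²L/(gD³h_f))]
√(gD⁵h_f/L) = √(9.81·0.338⁵·30.8/1550) = 0.02932
ε/(3.7D) = 3.92×10^-5; √(3.17ν²L/(gD³h_f)) = 8.93×10^-6
Q = -0.965·0.02932·ln(4.811×10^-5) = 0.2813 m³/s
Check: V = 3.14 m/s, Re = 2.44×10^6, f = 0.01348, h_f = 31.0 m ≈ 30.8 m ✓

Q ≈ 0.281 m³/s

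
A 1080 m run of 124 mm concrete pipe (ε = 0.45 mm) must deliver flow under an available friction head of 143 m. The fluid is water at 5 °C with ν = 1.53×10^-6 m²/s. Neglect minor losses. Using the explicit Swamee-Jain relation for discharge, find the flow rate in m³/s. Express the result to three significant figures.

Q ≈ 0.0409 m³/s

Swamee-Jain (Type II): Q = -0.965·√(gD⁵h_f/L)·ln[ε/(3.7D) + √(3.17ν²L/(gD³h_f))]
√(gD⁵h_f/L) = √(9.81·0.124⁵·143/1080) = 0.006171
ε/(3.7D) = 9.81×10^-4; √(3.17ν²L/(gD³h_f)) = 5.47×10^-5
Q = -0.965·0.006171·ln(0.001036) = 0.04093 m³/s
Check: V = 3.39 m/s, Re = 2.75×10^5, f = 0.02821, h_f = 144 m ≈ 143 m ✓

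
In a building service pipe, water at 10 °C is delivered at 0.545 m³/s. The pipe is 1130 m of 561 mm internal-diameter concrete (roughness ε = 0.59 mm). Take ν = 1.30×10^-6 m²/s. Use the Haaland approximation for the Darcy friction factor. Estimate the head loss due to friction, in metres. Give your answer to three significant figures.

h_f ≈ 10.1 m

V = 4Q/(πD²) = 4·0.545/(π·0.561²) = 2.205 m/s
Re = VD/ν = 2.205·0.561/1.30×10^-6 = 9.51×10^5 → turbulent
ε/D = 0.59/561 = 0.00105
Haaland: f = 0.02019
h_f = f(L/D)V²/(2g) = 0.02019·(1130/0.561)·2.205²/(2·9.81) = 10.08 m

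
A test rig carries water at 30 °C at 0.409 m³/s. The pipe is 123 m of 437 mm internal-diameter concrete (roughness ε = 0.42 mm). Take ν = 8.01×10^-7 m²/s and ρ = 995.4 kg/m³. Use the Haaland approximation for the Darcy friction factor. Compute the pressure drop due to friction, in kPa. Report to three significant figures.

Δp ≈ 20.5 kPa

V = 4Q/(πD²) = 4·0.409/(π·0.437²) = 2.727 m/s
Re = VD/ν = 2.727·0.437/8.01×10^-7 = 1.49×10^6 → turbulent
ε/D = 0.42/437 = 9.61×10^-4
Haaland: f = 0.01967
h_f = f(L/D)V²/(2g) = 0.01967·(123/0.437)·2.727²/(2·9.81) = 2.098 m
Δp = ρg·h_f = 995.4·9.81·2.098 = 20.49 kPa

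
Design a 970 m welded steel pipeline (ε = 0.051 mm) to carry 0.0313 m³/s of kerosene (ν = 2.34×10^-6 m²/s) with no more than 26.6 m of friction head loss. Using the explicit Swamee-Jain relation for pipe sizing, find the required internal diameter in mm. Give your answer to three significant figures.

Swamee-Jain (Type III): D = 0.66·[ε^1.25·(LQ²/(gh_f))^4.75 + ν·Q^9.4·(L/(gh_f))^5.2]^0.04
LQ²/(gh_f) = 0.003642; L/(gh_f) = 3.717
Term 1 = ε^1.25·(…)^4.75 = 1.12×10^-17; Term 2 = ν·Q^9.4·(…)^5.2 = 1.56×10^-17
D = 0.66·(1.12×10^-17 + 1.56×10^-17)^0.04 = 0.1434 m = 143 mm
Check: V = 1.94 m/s, Re = 1.19×10^5, f = 0.01930, h_f = 25.0 m ≈ 26.6 m ✓

D ≈ 143 mm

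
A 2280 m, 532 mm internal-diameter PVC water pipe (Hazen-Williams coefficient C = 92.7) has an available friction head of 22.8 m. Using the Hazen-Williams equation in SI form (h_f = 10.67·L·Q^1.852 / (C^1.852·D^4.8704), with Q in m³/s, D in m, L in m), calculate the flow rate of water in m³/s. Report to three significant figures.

Q ≈ 0.409 m³/s

Rearranging: Q = [h_f·C^1.852·D^4.8704 / (10.67·L)]^(1/1.852)
Q = [22.8·92.7^1.852·0.532^4.8704 / (10.67·2280)]^0.540 = 0.4085 m³/s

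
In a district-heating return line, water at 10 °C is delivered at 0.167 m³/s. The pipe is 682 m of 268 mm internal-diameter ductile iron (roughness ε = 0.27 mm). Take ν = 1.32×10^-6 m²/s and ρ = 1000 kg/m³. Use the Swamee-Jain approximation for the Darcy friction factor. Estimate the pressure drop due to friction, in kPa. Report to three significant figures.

Δp ≈ 226 kPa

V = 4Q/(πD²) = 4·0.167/(π·0.268²) = 2.960 m/s
Re = VD/ν = 2.960·0.268/1.32×10^-6 = 6.01×10^5 → turbulent
ε/D = 0.27/268 = 0.00101
Swamee-Jain: f = 0.02028
h_f = f(L/D)V²/(2g) = 0.02028·(682/0.268)·2.960²/(2·9.81) = 23.06 m
Δp = ρg·h_f = 1000·9.81·23.06 = 226.2 kPa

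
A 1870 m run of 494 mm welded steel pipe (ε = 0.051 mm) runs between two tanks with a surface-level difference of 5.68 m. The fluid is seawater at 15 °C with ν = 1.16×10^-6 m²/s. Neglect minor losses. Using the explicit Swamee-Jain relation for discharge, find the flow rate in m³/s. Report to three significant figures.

Q ≈ 0.277 m³/s

Swamee-Jain (Type II): Q = -0.965·√(gD⁵h_f/L)·ln[ε/(3.7D) + √(3.17ν²L/(gD³h_f))]
√(gD⁵h_f/L) = √(9.81·0.494⁵·5.68/1870) = 0.02961
ε/(3.7D) = 2.79×10^-5; √(3.17ν²L/(gD³h_f)) = 3.45×10^-5
Q = -0.965·0.02961·ln(6.236×10^-5) = 0.2766 m³/s
Check: V = 1.44 m/s, Re = 6.15×10^5, f = 0.01418, h_f = 5.70 m ≈ 5.68 m ✓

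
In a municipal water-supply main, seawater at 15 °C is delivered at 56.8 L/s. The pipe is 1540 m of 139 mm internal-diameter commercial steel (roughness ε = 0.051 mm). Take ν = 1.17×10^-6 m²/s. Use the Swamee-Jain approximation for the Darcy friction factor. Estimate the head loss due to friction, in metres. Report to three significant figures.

h_f ≈ 135 m

V = 4Q/(πD²) = 4·0.0568/(π·0.139²) = 3.743 m/s
Re = VD/ν = 3.743·0.139/1.17×10^-6 = 4.45×10^5 → turbulent
ε/D = 0.051/139 = 3.67×10^-4
Swamee-Jain: f = 0.01701
h_f = f(L/D)V²/(2g) = 0.01701·(1540/0.139)·3.743²/(2·9.81) = 134.6 m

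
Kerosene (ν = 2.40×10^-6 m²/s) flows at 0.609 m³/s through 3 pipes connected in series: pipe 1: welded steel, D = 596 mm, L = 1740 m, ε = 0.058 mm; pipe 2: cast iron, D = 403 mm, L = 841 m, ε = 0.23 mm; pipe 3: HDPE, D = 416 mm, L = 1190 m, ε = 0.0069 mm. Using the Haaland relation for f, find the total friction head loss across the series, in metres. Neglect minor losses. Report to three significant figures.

Pipe 1: V = 2.183 m/s, Re = 5.42×10^5, ε/D = 9.73×10^-5, f = 0.01410, h_1 = f(L/D)V²/2g = 9.999 m
Pipe 2: V = 4.774 m/s, Re = 8.02×10^5, ε/D = 5.71×10^-4, f = 0.01773, h_2 = f(L/D)V²/2g = 43.00 m
Pipe 3: V = 4.481 m/s, Re = 7.77×10^5, ε/D = 1.66×10^-5, f = 0.01235, h_3 = f(L/D)V²/2g = 36.16 m
Series → Q common, losses add: H = Σh = 89.16 m

H ≈ 89.2 m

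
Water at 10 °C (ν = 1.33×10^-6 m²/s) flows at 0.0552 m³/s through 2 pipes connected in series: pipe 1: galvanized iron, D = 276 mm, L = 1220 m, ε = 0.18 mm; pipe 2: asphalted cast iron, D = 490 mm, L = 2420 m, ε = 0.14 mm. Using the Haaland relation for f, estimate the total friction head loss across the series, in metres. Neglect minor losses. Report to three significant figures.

Pipe 1: V = 0.9226 m/s, Re = 1.91×10^5, ε/D = 6.52×10^-4, f = 0.01946, h_1 = f(L/D)V²/2g = 3.732 m
Pipe 2: V = 0.2927 m/s, Re = 1.08×10^5, ε/D = 2.86×10^-4, f = 0.01891, h_2 = f(L/D)V²/2g = 0.4079 m
Series → Q common, losses add: H = Σh = 4.140 m

H ≈ 4.14 m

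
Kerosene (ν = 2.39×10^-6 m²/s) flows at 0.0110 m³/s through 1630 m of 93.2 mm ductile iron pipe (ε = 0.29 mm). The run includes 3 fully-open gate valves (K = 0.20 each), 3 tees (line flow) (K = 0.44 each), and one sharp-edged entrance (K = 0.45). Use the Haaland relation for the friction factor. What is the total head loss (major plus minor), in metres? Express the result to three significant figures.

V = 4Q/(πD²) = 1.612 m/s; V²/2g = 0.1325 m
Re = 6.29×10^4, ε/D = 0.00311 → f = 0.02826 (Haaland)
Major: h_f = f(L/D)·V²/2g = 0.02826·17489·0.1325 = 65.49 m
Minor: ΣK = 2.37; h_m = ΣK·V²/2g = 0.3140 m
Total H_L = 65.49 + 0.3140 = 65.80 m

H_L ≈ 65.8 m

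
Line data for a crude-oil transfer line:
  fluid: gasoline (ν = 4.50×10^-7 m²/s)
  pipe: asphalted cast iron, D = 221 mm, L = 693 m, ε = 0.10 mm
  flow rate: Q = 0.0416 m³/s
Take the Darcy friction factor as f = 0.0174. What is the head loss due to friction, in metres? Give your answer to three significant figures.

V = 4Q/(πD²) = 4·0.0416/(π·0.221²) = 1.084 m/s
h_f = f(L/D)V²/(2g) = 0.01740·(693/0.221)·1.084²/(2·9.81) = 3.271 m

h_f ≈ 3.27 m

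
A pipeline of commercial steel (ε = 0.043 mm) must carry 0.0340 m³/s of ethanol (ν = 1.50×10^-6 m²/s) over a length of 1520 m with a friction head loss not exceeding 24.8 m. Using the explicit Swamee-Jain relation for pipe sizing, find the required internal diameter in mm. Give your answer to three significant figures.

Swamee-Jain (Type III): D = 0.66·[ε^1.25·(LQ²/(gh_f))^4.75 + ν·Q^9.4·(L/(gh_f))^5.2]^0.04
LQ²/(gh_f) = 0.007222; L/(gh_f) = 6.248
Term 1 = ε^1.25·(…)^4.75 = 2.35×10^-16; Term 2 = ν·Q^9.4·(…)^5.2 = 3.23×10^-16
D = 0.66·(2.35×10^-16 + 3.23×10^-16)^0.04 = 0.1620 m = 162 mm
Check: V = 1.65 m/s, Re = 1.78×10^5, f = 0.01782, h_f = 23.2 m ≈ 24.8 m ✓

D ≈ 162 mm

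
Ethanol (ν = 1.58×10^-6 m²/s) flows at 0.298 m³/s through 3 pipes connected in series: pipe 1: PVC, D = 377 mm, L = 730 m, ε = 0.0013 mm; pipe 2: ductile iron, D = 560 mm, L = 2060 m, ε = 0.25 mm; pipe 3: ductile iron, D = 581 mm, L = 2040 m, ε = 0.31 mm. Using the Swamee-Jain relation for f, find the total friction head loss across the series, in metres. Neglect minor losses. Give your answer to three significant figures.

H ≈ 17.8 m

Pipe 1: V = 2.670 m/s, Re = 6.37×10^5, ε/D = 3.45×10^-6, f = 0.01261, h_1 = f(L/D)V²/2g = 8.867 m
Pipe 2: V = 1.210 m/s, Re = 4.29×10^5, ε/D = 4.46×10^-4, f = 0.01758, h_2 = f(L/D)V²/2g = 4.826 m
Pipe 3: V = 1.124 m/s, Re = 4.13×10^5, ε/D = 5.34×10^-4, f = 0.01816, h_3 = f(L/D)V²/2g = 4.106 m
Series → Q common, losses add: H = Σh = 17.80 m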